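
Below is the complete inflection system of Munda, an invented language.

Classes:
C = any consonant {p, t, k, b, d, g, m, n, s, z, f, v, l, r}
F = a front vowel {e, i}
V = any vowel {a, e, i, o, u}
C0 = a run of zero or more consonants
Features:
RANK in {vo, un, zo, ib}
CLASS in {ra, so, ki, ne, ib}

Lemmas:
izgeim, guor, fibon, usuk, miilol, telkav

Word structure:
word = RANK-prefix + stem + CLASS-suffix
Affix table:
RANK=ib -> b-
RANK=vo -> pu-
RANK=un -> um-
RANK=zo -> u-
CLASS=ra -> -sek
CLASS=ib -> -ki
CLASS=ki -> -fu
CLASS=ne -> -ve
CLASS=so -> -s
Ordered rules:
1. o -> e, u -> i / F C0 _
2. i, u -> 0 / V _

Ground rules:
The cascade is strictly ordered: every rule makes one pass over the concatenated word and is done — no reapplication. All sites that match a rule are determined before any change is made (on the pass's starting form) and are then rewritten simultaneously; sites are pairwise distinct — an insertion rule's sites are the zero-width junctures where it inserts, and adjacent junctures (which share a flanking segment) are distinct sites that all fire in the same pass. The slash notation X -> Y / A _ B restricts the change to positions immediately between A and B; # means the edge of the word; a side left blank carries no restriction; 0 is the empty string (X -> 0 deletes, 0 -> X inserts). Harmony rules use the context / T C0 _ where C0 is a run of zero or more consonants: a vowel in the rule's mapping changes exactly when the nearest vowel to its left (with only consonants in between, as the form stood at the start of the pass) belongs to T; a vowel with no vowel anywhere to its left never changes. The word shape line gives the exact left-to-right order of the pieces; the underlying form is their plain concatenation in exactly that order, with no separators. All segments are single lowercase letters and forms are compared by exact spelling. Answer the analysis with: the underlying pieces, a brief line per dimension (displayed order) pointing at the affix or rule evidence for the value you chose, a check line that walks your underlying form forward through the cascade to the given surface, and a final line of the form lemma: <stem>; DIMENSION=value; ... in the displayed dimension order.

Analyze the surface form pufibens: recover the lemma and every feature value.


underlying: pu-fibon-s
RANK=vo - signalled by the affix pu-
CLASS=so - signalled by the affix -s
check: pufibons -> pufibens -> pufibens
lemma: fibon; RANK=vo; CLASS=so


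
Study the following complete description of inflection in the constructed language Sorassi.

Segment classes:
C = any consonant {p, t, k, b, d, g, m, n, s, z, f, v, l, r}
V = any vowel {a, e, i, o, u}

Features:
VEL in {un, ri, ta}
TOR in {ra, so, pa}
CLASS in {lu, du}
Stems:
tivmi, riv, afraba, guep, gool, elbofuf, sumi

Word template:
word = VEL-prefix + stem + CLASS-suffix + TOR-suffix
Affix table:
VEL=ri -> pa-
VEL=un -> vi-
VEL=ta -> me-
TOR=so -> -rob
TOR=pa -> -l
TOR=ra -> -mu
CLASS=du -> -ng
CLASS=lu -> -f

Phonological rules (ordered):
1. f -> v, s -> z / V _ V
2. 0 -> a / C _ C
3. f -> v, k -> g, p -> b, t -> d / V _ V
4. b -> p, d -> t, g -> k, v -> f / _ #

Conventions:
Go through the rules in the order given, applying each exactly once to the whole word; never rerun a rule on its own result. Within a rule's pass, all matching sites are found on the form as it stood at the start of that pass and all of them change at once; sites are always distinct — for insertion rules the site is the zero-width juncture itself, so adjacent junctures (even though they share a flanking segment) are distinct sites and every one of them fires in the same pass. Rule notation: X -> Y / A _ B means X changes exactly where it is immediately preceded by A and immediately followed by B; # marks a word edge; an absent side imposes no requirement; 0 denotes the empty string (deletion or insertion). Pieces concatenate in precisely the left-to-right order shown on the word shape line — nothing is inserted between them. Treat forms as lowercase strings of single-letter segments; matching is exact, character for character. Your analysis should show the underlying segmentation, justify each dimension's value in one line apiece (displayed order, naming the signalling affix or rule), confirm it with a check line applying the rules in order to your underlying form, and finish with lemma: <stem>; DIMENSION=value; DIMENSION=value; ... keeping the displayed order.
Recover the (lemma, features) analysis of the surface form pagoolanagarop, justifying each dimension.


underlying: pa-gool-ng-rob
VEL=ri - signalled by the affix pa-
TOR=so - signalled by the affix -rob
CLASS=du - signalled by the affix -ng
check: pagoolngrob -> pagoolngrob -> pagoolanagarob -> pagoolanagarob -> pagoolanagarop
lemma: gool; VEL=ri; TOR=so; CLASS=du


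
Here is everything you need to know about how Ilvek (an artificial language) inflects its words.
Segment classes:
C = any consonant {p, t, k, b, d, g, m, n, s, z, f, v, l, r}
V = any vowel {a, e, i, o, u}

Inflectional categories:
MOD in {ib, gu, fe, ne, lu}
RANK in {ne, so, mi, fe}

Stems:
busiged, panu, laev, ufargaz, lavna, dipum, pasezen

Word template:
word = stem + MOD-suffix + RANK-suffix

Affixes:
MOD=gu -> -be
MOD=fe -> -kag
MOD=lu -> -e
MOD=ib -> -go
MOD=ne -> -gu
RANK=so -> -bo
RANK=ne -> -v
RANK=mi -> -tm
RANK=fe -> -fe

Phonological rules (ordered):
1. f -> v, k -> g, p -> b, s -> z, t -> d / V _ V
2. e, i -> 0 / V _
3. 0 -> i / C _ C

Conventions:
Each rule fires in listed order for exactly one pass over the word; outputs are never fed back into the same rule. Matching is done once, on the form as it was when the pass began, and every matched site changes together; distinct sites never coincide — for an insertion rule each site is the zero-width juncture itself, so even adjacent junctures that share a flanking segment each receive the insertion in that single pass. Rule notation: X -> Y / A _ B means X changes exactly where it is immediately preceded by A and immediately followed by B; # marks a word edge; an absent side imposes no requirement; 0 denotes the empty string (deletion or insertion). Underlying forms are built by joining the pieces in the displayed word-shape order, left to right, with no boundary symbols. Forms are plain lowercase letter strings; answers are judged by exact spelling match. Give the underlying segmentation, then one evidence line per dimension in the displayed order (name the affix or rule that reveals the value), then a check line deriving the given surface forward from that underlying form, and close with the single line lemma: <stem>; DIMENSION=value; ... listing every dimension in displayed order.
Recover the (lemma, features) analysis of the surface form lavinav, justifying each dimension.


underlying: lavna-e-v
MOD=lu - signalled by the affix -e
RANK=ne - signalled by the affix -v
check: lavnaev -> lavnaev -> lavnav -> lavinav
lemma: lavna; MOD=lu; RANK=ne


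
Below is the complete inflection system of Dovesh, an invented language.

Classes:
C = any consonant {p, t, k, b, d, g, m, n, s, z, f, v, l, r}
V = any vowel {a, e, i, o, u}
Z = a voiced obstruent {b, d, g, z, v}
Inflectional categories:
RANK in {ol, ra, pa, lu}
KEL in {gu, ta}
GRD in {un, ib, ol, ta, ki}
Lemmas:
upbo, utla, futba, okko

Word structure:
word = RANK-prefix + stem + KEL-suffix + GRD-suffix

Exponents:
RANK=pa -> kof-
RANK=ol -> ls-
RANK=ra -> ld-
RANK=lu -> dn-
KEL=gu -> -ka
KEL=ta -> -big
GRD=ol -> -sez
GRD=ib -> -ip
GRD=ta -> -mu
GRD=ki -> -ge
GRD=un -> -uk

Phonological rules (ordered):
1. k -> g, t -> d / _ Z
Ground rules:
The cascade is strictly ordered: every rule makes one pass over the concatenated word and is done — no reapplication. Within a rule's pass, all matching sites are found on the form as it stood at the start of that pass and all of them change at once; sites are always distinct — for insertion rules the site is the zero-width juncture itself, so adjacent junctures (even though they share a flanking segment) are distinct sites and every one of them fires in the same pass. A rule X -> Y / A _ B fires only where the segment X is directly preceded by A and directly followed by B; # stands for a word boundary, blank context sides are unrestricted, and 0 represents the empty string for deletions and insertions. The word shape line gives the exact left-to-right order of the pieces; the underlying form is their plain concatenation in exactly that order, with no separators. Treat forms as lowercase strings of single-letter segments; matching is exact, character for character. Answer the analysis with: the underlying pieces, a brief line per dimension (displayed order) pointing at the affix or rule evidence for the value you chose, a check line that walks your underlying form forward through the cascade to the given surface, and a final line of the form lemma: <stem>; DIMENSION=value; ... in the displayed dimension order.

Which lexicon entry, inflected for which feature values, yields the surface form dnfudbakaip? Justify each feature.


underlying: dn-futba-ka-ip
RANK=lu - signalled by the affix dn-
KEL=gu - signalled by the affix -ka
GRD=ib - signalled by the affix -ip
check: dnfutbakaip -> dnfudbakaip
lemma: futba; RANK=lu; KEL=gu; GRD=ib


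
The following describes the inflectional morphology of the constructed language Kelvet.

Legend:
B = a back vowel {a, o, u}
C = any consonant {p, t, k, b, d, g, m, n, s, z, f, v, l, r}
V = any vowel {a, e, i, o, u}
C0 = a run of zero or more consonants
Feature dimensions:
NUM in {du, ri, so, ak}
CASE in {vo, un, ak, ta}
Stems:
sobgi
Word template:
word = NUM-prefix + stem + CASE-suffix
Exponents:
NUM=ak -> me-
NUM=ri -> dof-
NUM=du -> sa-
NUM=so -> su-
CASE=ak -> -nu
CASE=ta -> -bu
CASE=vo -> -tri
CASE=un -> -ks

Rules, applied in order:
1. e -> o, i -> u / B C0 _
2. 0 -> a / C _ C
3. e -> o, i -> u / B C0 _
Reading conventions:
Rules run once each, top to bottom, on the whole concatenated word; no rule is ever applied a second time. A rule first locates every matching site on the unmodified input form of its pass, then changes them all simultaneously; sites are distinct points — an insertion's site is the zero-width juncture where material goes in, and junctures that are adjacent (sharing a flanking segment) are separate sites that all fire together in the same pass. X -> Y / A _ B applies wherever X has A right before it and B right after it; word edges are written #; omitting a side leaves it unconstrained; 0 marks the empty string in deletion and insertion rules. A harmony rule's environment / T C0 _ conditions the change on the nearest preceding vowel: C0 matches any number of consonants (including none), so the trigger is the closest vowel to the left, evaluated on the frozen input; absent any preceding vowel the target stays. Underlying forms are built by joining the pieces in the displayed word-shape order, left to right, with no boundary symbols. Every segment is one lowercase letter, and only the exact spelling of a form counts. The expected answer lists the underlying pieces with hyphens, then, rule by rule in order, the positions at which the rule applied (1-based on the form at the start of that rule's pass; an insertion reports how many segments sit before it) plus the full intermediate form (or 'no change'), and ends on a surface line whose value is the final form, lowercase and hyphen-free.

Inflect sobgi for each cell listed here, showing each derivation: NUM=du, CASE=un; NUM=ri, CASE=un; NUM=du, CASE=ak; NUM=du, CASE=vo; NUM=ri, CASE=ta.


cell NUM=du, CASE=un:
underlying: sa-sobgi-ks
1. e -> o, i -> u / B C0 _: fires at position(s) 7: sasobguks
2. 0 -> a / C _ C: inserts after position(s) 5, 8: sasobagukas
3. e -> o, i -> u / B C0 _: no change
surface: sasobagukas

cell NUM=ri, CASE=un:
underlying: dof-sobgi-ks
1. e -> o, i -> u / B C0 _: fires at position(s) 8: dofsobguks
2. 0 -> a / C _ C: inserts after position(s) 3, 6, 9: dofasobagukas
3. e -> o, i -> u / B C0 _: no change
surface: dofasobagukas

cell NUM=du, CASE=ak:
underlying: sa-sobgi-nu
1. e -> o, i -> u / B C0 _: fires at position(s) 7: sasobgunu
2. 0 -> a / C _ C: inserts after position(s) 5: sasobagunu
3. e -> o, i -> u / B C0 _: no change
surface: sasobagunu

cell NUM=du, CASE=vo:
underlying: sa-sobgi-tri
1. e -> o, i -> u / B C0 _: fires at position(s) 7: sasobgutri
2. 0 -> a / C _ C: inserts after position(s) 5, 8: sasobagutari
3. e -> o, i -> u / B C0 _: fires at position(s) 12: sasobagutaru
surface: sasobagutaru

cell NUM=ri, CASE=ta:
underlying: dof-sobgi-bu
1. e -> o, i -> u / B C0 _: fires at position(s) 8: dofsobgubu
2. 0 -> a / C _ C: inserts after position(s) 3, 6: dofasobagubu
3. e -> o, i -> u / B C0 _: no change
surface: dofasobagubu


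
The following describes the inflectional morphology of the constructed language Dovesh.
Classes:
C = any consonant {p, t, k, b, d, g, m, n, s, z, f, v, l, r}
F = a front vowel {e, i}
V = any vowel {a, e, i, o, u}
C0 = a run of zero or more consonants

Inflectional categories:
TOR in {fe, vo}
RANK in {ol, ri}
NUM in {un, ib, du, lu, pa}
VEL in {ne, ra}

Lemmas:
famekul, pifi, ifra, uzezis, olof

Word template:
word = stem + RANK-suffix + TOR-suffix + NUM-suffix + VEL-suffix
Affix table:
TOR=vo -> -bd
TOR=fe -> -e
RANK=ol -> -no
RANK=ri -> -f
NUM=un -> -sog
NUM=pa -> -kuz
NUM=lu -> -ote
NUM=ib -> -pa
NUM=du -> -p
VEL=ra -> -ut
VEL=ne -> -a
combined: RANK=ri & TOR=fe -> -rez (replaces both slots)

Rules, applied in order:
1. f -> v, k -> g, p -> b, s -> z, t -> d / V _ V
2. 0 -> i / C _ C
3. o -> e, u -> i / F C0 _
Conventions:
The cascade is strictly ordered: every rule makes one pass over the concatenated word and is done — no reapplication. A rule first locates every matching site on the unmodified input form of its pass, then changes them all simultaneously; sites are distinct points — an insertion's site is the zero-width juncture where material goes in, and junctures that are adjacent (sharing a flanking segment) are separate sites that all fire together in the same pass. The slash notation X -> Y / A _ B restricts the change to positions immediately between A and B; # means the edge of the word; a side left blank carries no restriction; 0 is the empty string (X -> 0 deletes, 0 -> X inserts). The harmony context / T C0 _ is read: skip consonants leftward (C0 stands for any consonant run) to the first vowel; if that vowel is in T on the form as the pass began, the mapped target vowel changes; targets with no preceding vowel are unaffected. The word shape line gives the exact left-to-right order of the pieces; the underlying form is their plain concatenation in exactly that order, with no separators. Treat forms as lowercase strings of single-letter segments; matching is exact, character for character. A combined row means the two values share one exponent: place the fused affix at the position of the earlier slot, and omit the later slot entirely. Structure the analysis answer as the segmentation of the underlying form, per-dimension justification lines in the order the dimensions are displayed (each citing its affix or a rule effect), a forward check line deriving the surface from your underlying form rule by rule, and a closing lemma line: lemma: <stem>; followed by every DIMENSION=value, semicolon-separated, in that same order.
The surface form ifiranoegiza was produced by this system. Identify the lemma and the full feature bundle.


underlying: ifra-no-e-kuz-a
TOR=fe - signalled by the affix -e
RANK=ol - signalled by the affix -no
NUM=pa - signalled by the affix -kuz
VEL=ne - signalled by the affix -a
check: ifranoekuza -> ifranoeguza -> ifiranoeguza -> ifiranoegiza
lemma: ifra; TOR=fe; RANK=ol; NUM=pa; VEL=ne


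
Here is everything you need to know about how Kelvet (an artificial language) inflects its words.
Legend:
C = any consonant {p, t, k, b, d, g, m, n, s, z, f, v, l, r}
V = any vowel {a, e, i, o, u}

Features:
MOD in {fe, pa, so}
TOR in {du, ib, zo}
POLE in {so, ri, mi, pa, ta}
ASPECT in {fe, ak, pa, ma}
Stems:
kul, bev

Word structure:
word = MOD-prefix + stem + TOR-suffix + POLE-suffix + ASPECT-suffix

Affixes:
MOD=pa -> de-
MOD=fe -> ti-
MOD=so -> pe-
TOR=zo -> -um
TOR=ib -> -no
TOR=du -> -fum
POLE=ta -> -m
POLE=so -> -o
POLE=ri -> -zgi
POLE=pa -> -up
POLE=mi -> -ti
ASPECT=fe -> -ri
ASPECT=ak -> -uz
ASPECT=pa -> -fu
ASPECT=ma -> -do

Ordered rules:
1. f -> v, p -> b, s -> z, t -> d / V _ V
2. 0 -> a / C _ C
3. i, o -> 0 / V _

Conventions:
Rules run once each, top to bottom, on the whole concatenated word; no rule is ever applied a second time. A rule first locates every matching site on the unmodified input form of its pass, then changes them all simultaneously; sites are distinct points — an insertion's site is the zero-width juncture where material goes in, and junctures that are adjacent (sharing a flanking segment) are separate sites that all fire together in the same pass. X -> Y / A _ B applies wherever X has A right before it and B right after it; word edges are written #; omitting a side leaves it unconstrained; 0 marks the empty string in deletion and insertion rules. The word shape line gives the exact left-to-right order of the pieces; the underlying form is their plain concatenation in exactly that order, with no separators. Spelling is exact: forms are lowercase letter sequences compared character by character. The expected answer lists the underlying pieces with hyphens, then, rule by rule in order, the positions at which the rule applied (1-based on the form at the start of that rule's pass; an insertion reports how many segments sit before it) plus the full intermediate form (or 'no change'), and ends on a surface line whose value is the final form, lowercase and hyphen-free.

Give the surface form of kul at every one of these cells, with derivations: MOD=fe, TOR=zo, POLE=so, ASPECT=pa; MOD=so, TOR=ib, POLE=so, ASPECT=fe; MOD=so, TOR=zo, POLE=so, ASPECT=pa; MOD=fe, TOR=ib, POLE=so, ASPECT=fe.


cell MOD=fe, TOR=zo, POLE=so, ASPECT=pa:
underlying: ti-kul-um-o-fu
1. f -> v, p -> b, s -> z, t -> d / V _ V: fires at position(s) 9: tikulumovu
2. 0 -> a / C _ C: no change
3. i, o -> 0 / V _: no change
surface: tikulumovu

cell MOD=so, TOR=ib, POLE=so, ASPECT=fe:
underlying: pe-kul-no-o-ri
1. f -> v, p -> b, s -> z, t -> d / V _ V: no change
2. 0 -> a / C _ C: inserts after position(s) 5: pekulanoori
3. i, o -> 0 / V _: fires at position(s) 9: pekulanori
surface: pekulanori

cell MOD=so, TOR=zo, POLE=so, ASPECT=pa:
underlying: pe-kul-um-o-fu
1. f -> v, p -> b, s -> z, t -> d / V _ V: fires at position(s) 9: pekulumovu
2. 0 -> a / C _ C: no change
3. i, o -> 0 / V _: no change
surface: pekulumovu

cell MOD=fe, TOR=ib, POLE=so, ASPECT=fe:
underlying: ti-kul-no-o-ri
1. f -> v, p -> b, s -> z, t -> d / V _ V: no change
2. 0 -> a / C _ C: inserts after position(s) 5: tikulanoori
3. i, o -> 0 / V _: fires at position(s) 9: tikulanori
surface: tikulanori


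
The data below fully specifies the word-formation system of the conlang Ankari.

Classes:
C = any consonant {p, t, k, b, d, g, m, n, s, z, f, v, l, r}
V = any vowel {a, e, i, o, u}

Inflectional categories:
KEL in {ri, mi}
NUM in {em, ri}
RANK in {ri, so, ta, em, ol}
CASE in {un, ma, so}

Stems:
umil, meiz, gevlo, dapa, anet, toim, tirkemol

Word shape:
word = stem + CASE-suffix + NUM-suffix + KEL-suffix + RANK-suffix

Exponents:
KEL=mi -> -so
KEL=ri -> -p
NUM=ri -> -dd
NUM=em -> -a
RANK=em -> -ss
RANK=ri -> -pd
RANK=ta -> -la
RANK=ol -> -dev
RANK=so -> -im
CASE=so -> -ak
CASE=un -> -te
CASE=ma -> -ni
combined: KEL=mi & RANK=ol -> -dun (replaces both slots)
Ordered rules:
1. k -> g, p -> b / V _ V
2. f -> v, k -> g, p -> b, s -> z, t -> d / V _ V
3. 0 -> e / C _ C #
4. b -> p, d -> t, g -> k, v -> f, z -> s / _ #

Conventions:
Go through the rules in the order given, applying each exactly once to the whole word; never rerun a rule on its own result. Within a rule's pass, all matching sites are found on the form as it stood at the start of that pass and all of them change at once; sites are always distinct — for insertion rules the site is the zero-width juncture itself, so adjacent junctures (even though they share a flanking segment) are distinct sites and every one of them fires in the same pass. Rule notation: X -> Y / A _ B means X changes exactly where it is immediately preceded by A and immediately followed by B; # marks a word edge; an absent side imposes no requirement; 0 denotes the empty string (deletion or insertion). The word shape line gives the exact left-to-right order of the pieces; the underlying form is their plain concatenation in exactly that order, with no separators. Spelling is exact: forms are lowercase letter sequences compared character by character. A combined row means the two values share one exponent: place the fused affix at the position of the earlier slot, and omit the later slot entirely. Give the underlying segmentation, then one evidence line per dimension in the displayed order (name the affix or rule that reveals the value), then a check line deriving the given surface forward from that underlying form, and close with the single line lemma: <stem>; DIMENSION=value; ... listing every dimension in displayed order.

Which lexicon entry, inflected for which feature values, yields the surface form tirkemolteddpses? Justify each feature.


underlying: tirkemol-te-dd-p-ss
KEL=ri - signalled by the affix -p
NUM=ri - signalled by the affix -dd
RANK=em - signalled by the affix -ss
CASE=un - signalled by the affix -te
check: tirkemolteddpss -> tirkemolteddpss -> tirkemolteddpss -> tirkemolteddpses -> tirkemolteddpses
lemma: tirkemol; KEL=ri; NUM=ri; RANK=em; CASE=un


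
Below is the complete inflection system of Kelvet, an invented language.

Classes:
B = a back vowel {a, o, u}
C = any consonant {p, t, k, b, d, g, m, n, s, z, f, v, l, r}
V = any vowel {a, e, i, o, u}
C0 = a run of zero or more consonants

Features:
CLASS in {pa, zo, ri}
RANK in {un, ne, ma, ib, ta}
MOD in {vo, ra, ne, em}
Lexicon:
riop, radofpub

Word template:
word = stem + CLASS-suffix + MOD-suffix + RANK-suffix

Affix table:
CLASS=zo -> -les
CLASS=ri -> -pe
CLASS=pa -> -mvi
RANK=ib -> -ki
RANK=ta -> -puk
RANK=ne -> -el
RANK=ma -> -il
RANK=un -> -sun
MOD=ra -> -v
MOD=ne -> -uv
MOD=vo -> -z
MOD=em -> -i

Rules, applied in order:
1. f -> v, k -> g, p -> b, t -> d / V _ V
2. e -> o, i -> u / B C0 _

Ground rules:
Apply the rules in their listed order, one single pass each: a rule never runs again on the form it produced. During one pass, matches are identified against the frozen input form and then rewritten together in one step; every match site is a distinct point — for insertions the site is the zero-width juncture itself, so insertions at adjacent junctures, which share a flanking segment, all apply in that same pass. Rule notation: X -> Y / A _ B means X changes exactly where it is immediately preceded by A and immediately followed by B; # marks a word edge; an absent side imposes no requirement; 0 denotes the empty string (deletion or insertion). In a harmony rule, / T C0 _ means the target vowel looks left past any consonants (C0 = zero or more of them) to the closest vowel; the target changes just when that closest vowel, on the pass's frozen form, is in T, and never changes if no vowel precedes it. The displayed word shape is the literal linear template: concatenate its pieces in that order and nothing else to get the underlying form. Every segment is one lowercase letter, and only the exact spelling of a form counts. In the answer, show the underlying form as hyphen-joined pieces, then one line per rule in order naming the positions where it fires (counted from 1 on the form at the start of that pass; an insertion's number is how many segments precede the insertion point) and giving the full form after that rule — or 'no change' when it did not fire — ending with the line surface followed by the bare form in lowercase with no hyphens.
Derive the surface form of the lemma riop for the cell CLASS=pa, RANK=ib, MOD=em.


underlying: riop-mvi-i-ki
1. f -> v, k -> g, p -> b, t -> d / V _ V: fires at position(s) 9: riopmviigi
2. e -> o, i -> u / B C0 _: fires at position(s) 7: riopmvuigi
surface: riopmvuigi


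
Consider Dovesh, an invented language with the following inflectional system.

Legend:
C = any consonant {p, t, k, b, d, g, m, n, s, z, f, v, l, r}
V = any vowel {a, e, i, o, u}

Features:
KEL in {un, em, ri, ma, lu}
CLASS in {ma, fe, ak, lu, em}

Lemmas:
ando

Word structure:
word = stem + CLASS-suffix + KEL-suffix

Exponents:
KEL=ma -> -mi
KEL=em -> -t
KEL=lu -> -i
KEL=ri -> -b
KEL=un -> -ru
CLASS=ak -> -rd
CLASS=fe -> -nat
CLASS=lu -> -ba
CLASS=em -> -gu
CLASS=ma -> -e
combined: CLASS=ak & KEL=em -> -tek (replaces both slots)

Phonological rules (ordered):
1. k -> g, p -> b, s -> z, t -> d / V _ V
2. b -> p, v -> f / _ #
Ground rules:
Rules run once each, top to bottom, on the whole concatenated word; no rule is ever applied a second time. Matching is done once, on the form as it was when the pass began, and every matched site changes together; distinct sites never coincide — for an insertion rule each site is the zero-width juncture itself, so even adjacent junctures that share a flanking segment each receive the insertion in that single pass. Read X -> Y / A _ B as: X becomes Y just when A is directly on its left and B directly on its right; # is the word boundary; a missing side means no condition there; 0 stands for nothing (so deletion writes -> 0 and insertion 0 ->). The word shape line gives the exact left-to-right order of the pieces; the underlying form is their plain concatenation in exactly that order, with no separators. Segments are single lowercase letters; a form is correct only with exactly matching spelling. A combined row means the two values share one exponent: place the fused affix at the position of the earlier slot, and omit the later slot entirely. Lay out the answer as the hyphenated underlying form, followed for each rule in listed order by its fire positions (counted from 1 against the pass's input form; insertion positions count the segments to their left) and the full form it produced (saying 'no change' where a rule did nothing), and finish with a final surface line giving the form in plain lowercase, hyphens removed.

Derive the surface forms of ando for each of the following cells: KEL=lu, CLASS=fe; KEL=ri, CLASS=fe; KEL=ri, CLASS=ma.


cell KEL=lu, CLASS=fe:
underlying: ando-nat-i
1. k -> g, p -> b, s -> z, t -> d / V _ V: fires at position(s) 7: andonadi
2. b -> p, v -> f / _ #: no change
surface: andonadi

cell KEL=ri, CLASS=fe:
underlying: ando-nat-b
1. k -> g, p -> b, s -> z, t -> d / V _ V: no change
2. b -> p, v -> f / _ #: fires at position(s) 8: andonatp
surface: andonatp

cell KEL=ri, CLASS=ma:
underlying: ando-e-b
1. k -> g, p -> b, s -> z, t -> d / V _ V: no change
2. b -> p, v -> f / _ #: fires at position(s) 6: andoep
surface: andoep


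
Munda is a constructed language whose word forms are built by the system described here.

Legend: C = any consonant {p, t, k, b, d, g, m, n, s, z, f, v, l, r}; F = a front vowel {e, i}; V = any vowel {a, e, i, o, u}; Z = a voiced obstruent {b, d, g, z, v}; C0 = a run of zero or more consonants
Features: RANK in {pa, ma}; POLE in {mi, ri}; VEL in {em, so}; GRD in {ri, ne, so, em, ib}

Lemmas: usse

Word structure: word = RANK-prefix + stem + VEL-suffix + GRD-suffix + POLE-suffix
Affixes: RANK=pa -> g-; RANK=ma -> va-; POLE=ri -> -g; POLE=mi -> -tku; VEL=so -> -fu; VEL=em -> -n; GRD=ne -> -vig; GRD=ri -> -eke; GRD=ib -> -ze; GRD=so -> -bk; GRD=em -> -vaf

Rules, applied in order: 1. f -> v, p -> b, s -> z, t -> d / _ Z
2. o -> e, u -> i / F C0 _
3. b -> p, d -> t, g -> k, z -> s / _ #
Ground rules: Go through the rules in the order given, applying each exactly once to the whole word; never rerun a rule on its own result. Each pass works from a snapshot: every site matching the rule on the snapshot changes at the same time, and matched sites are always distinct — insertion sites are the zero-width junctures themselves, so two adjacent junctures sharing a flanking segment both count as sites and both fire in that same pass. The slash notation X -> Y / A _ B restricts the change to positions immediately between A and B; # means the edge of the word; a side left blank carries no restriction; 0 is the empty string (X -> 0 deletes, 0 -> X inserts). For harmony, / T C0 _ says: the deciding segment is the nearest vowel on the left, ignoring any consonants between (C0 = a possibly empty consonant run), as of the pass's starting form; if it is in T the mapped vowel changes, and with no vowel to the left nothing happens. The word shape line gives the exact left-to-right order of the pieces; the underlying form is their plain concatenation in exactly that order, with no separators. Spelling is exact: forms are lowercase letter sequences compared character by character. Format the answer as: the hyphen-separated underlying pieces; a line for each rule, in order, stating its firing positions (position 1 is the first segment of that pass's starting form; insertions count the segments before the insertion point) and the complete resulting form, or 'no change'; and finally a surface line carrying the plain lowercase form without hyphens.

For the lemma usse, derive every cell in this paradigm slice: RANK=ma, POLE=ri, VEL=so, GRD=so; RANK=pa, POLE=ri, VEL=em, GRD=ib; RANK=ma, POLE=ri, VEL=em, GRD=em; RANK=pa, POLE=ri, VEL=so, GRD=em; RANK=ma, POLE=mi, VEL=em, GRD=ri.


cell RANK=ma, POLE=ri, VEL=so, GRD=so:
underlying: va-usse-fu-bk-g
1. f -> v, p -> b, s -> z, t -> d / _ Z: no change
2. o -> e, u -> i / F C0 _: fires at position(s) 8: vaussefibkg
3. b -> p, d -> t, g -> k, z -> s / _ #: fires at position(s) 11: vaussefibkk
surface: vaussefibkk

cell RANK=pa, POLE=ri, VEL=em, GRD=ib:
underlying: g-usse-n-ze-g
1. f -> v, p -> b, s -> z, t -> d / _ Z: no change
2. o -> e, u -> i / F C0 _: no change
3. b -> p, d -> t, g -> k, z -> s / _ #: fires at position(s) 9: gussenzek
surface: gussenzek

cell RANK=ma, POLE=ri, VEL=em, GRD=em:
underlying: va-usse-n-vaf-g
1. f -> v, p -> b, s -> z, t -> d / _ Z: fires at position(s) 10: vaussenvavg
2. o -> e, u -> i / F C0 _: no change
3. b -> p, d -> t, g -> k, z -> s / _ #: fires at position(s) 11: vaussenvavk
surface: vaussenvavk

cell RANK=pa, POLE=ri, VEL=so, GRD=em:
underlying: g-usse-fu-vaf-g
1. f -> v, p -> b, s -> z, t -> d / _ Z: fires at position(s) 10: gussefuvavg
2. o -> e, u -> i / F C0 _: fires at position(s) 7: gussefivavg
3. b -> p, d -> t, g -> k, z -> s / _ #: fires at position(s) 11: gussefivavk
surface: gussefivavk

cell RANK=ma, POLE=mi, VEL=em, GRD=ri:
underlying: va-usse-n-eke-tku
1. f -> v, p -> b, s -> z, t -> d / _ Z: no change
2. o -> e, u -> i / F C0 _: fires at position(s) 13: vausseneketki
3. b -> p, d -> t, g -> k, z -> s / _ #: no change
surface: vausseneketki


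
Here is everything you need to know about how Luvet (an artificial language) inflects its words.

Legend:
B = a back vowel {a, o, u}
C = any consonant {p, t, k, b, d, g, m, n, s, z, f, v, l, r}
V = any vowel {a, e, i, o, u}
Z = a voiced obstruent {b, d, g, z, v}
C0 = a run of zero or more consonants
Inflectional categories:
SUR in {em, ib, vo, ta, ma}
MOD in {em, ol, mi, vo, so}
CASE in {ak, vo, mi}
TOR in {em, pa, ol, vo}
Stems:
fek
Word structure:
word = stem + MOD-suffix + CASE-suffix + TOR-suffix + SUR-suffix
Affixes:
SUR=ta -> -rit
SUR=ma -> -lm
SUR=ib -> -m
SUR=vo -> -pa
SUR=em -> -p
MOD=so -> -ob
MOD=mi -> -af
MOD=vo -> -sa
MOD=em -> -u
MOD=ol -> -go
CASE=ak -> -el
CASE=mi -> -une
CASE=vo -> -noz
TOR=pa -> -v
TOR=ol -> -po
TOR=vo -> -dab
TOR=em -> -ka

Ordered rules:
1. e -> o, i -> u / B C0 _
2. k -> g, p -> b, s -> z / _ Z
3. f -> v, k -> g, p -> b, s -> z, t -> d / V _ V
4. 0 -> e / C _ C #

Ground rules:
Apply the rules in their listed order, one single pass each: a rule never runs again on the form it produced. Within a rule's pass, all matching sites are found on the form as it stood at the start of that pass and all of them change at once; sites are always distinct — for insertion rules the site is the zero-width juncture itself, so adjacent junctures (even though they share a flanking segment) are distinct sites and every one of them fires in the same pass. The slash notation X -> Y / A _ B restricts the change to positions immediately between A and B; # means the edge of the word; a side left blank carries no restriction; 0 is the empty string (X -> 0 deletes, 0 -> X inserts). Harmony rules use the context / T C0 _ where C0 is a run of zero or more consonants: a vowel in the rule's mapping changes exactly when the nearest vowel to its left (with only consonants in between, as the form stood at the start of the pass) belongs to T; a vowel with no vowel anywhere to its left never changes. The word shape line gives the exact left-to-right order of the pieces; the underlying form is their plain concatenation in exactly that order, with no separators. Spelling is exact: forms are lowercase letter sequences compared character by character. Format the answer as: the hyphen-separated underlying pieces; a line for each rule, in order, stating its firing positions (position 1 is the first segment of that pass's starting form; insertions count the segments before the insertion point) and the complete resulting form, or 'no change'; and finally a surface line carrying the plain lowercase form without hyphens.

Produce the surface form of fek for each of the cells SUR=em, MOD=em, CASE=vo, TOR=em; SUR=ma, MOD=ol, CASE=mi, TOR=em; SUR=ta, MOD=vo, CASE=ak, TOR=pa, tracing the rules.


cell SUR=em, MOD=em, CASE=vo, TOR=em:
underlying: fek-u-noz-ka-p
1. e -> o, i -> u / B C0 _: no change
2. k -> g, p -> b, s -> z / _ Z: no change
3. f -> v, k -> g, p -> b, s -> z, t -> d / V _ V: fires at position(s) 3: fegunozkap
4. 0 -> e / C _ C #: no change
surface: fegunozkap

cell SUR=ma, MOD=ol, CASE=mi, TOR=em:
underlying: fek-go-une-ka-lm
1. e -> o, i -> u / B C0 _: fires at position(s) 8: fekgounokalm
2. k -> g, p -> b, s -> z / _ Z: fires at position(s) 3: feggounokalm
3. f -> v, k -> g, p -> b, s -> z, t -> d / V _ V: fires at position(s) 9: feggounogalm
4. 0 -> e / C _ C #: inserts after position(s) 11: feggounogalem
surface: feggounogalem

cell SUR=ta, MOD=vo, CASE=ak, TOR=pa:
underlying: fek-sa-el-v-rit
1. e -> o, i -> u / B C0 _: fires at position(s) 6: feksaolvrit
2. k -> g, p -> b, s -> z / _ Z: no change
3. f -> v, k -> g, p -> b, s -> z, t -> d / V _ V: no change
4. 0 -> e / C _ C #: no change
surface: feksaolvrit


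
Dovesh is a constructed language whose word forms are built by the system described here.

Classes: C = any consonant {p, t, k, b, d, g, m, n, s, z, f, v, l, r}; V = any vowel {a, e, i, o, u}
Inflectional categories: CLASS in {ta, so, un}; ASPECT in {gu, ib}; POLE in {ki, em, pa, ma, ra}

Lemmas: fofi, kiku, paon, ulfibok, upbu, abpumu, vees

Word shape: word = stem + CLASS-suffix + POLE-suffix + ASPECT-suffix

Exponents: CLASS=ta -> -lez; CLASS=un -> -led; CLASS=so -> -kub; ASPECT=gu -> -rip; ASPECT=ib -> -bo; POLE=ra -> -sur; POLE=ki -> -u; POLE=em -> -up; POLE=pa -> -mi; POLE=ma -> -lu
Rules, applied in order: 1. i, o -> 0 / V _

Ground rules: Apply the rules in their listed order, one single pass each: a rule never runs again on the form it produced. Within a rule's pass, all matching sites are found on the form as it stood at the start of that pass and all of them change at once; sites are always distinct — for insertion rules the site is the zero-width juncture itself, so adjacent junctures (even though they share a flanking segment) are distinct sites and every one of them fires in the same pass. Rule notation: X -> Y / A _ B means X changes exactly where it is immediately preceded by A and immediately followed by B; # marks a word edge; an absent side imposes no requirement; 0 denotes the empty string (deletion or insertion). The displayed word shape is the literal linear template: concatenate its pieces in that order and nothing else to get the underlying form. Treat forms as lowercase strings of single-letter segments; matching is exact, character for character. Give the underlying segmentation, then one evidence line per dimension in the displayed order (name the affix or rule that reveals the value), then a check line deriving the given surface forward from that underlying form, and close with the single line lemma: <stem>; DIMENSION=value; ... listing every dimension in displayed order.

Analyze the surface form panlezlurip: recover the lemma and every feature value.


underlying: paon-lez-lu-rip
CLASS=ta - signalled by the affix -lez
ASPECT=gu - signalled by the affix -rip
POLE=ma - signalled by the affix -lu
check: paonlezlurip -> panlezlurip
lemma: paon; CLASS=ta; ASPECT=gu; POLE=ma


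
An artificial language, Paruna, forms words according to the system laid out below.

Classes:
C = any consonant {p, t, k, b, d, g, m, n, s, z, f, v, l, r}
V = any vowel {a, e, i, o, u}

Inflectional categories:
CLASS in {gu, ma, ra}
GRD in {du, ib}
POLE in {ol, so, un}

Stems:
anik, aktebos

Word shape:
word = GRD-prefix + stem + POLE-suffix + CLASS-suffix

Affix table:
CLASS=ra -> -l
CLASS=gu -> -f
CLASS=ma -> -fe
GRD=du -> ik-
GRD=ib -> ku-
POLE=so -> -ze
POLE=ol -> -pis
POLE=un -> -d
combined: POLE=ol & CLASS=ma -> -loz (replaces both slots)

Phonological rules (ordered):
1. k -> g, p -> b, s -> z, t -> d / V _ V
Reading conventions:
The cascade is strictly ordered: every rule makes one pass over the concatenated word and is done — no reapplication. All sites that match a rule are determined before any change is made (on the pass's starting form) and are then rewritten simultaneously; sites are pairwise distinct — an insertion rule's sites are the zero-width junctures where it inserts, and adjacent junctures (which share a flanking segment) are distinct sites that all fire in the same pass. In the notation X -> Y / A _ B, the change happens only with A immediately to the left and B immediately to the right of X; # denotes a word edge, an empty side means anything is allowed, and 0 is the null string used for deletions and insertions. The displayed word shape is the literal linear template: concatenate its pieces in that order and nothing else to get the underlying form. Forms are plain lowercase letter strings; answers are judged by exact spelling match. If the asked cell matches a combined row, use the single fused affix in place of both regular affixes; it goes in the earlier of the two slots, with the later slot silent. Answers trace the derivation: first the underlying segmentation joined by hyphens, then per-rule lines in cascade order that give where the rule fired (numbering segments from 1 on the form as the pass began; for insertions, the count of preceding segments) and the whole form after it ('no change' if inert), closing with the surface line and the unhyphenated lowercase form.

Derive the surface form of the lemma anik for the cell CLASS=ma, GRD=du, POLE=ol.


underlying: ik-anik-loz
1. k -> g, p -> b, s -> z, t -> d / V _ V: fires at position(s) 2: iganikloz
surface: iganikloz


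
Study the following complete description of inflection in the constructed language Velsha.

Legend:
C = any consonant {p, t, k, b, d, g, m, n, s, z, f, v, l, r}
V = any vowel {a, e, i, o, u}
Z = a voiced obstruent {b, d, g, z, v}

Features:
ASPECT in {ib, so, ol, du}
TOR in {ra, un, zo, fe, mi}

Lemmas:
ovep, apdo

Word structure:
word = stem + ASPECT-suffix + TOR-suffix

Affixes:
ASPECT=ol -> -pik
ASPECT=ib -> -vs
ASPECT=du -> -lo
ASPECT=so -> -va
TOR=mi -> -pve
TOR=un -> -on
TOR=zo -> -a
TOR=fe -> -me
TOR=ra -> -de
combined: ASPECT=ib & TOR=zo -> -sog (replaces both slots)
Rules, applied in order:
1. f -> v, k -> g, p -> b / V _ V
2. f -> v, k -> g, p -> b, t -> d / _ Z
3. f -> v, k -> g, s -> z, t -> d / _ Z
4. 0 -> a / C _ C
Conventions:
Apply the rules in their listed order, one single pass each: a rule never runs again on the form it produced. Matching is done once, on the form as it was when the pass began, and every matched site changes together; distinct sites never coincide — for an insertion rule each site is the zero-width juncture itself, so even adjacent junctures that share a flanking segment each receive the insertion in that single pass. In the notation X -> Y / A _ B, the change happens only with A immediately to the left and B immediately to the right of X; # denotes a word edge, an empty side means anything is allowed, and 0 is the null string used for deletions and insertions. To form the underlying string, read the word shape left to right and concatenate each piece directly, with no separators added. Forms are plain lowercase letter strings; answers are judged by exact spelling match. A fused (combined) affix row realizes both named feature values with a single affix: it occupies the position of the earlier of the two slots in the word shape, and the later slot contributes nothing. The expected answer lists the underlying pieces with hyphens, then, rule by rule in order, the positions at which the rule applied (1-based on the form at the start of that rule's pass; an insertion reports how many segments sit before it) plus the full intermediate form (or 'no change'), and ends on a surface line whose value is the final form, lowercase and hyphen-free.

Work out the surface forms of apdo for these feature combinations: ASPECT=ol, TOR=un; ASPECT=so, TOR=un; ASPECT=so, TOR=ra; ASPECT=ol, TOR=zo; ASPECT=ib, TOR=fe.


cell ASPECT=ol, TOR=un:
underlying: apdo-pik-on
1. f -> v, k -> g, p -> b / V _ V: fires at position(s) 5, 7: apdobigon
2. f -> v, k -> g, p -> b, t -> d / _ Z: fires at position(s) 2: abdobigon
3. f -> v, k -> g, s -> z, t -> d / _ Z: no change
4. 0 -> a / C _ C: inserts after position(s) 2: abadobigon
surface: abadobigon

cell ASPECT=so, TOR=un:
underlying: apdo-va-on
1. f -> v, k -> g, p -> b / V _ V: no change
2. f -> v, k -> g, p -> b, t -> d / _ Z: fires at position(s) 2: abdovaon
3. f -> v, k -> g, s -> z, t -> d / _ Z: no change
4. 0 -> a / C _ C: inserts after position(s) 2: abadovaon
surface: abadovaon

cell ASPECT=so, TOR=ra:
underlying: apdo-va-de
1. f -> v, k -> g, p -> b / V _ V: no change
2. f -> v, k -> g, p -> b, t -> d / _ Z: fires at position(s) 2: abdovade
3. f -> v, k -> g, s -> z, t -> d / _ Z: no change
4. 0 -> a / C _ C: inserts after position(s) 2: abadovade
surface: abadovade

cell ASPECT=ol, TOR=zo:
underlying: apdo-pik-a
1. f -> v, k -> g, p -> b / V _ V: fires at position(s) 5, 7: apdobiga
2. f -> v, k -> g, p -> b, t -> d / _ Z: fires at position(s) 2: abdobiga
3. f -> v, k -> g, s -> z, t -> d / _ Z: no change
4. 0 -> a / C _ C: inserts after position(s) 2: abadobiga
surface: abadobiga

cell ASPECT=ib, TOR=fe:
underlying: apdo-vs-me
1. f -> v, k -> g, p -> b / V _ V: no change
2. f -> v, k -> g, p -> b, t -> d / _ Z: fires at position(s) 2: abdovsme
3. f -> v, k -> g, s -> z, t -> d / _ Z: no change
4. 0 -> a / C _ C: inserts after position(s) 2, 5, 6: abadovasame
surface: abadovasame
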